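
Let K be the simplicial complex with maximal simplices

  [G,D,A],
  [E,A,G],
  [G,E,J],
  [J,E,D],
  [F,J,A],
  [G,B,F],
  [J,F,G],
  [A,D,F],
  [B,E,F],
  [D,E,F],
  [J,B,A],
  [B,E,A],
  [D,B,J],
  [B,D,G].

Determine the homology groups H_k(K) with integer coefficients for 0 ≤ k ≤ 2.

Take the total order A < B < D < E < F < G < J on the vertex set. Then K (dimension 2) consists of the simplices:

  0-simplices (7): A, B, D, E, F, G, J
  1-simplices (21): AB, AD, AE, AF, AG, AJ, BD, BE, BF, BG, BJ, DE, DF, DG, DJ, EF, EG, EJ, FG, FJ, GJ
  2-simplices (14): ABE, ABJ, ADF, ADG, AEG, AFJ, BDG, BDJ, BEF, BFG, DEF, DEJ, EGJ, FGJ

giving chain groups C_0 ≅ Z^7, C_1 ≅ Z^21, C_2 ≅ Z^14.

∂_1: C_1 → C_0 sends each edge [p,q] (with p < q) to q − p.
As a 7×21 matrix over Z this has rank 6, with invariant factors (1,1,1,1,1,1).

∂_2: C_2 → C_1 sends each 2-simplex [p,q,r] to [q,r] − [p,r] + [p,q]. For instance
  ∂ABE = BE − AE + AB,
  ∂FGJ = GJ − FJ + FG.
The resulting 21×14 matrix has rank 13, and its Smith normal form has invariant factors (1,1,1,1,1,1,1,1,1,1,1,1,1).

Reading off H_k = ker ∂_k / im ∂_{k+1}:

  H_0: rank C_0 − rank ∂_1 = 7 − 6 = 1, and the invariant factors of ∂_1 are all 1, so H_0 ≅ Z.
  H_1: rank ker ∂_1 − rank ∂_2 = (21 − 6) − 13 = 2, and the invariant factors of ∂_2 are all 1, so H_1 ≅ Z^2.
  H_2: rank ker ∂_2 − rank ∂_3 = (14 − 13) − 0 = 1, and there is no ∂_3, so H_2 ≅ Z.

As a check, the Euler characteristic is 7 − 21 + 14 = 0, which agrees with 1 − 2 + 1 = 0.

H_0 ≅ Z,  H_1 ≅ Z^2,  H_2 ≅ Z.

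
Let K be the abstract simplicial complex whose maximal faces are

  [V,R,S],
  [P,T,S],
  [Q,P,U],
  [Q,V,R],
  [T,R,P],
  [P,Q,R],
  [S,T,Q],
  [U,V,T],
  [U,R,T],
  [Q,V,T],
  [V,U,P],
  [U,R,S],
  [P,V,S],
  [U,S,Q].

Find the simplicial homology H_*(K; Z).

Order the vertices as P < Q < R < S < T < U < V. Listing each simplex with vertices in this order, K has dimension 2 with simplices:

  0-simplices (7): P, Q, R, S, T, U, V
  1-simplices (21): PQ, PR, PS, PT, PU, PV, QR, QS, QT, QU, QV, RS, RT, RU, RV, ST, SU, SV, TU, TV, UV
  2-simplices (14): PQR, PQU, PRT, PST, PSV, PUV, QRV, QST, QSU, QTV, RSU, RSV, RTU, TUV

giving chain groups C_0 ≅ Z^7, C_1 ≅ Z^21, C_2 ≅ Z^14.

Boundary ∂_1: C_1 → C_0 sends each edge [p,q] (with p < q) to q − p.
The resulting 7×21 matrix has rank 6, and its Smith normal form has invariant factors (1,1,1,1,1,1).

The boundary map ∂_2: C_2 → C_1 acts by ∂[p,q,r] = [q,r] − [p,r] + [p,q]. For instance
  ∂QTV = TV − QV + QT,
  ∂QST = ST − QT + QS.
This gives a 21×14 integer matrix of rank 13; reducing to Smith normal form yields diagonal entries (1,1,1,1,1,1,1,1,1,1,1,1,1).

Reading off H_k = ker ∂_k / im ∂_{k+1}:

  H_0: rank C_0 − rank ∂_1 = 7 − 6 = 1, and the invariant factors of ∂_1 are all 1, so H_0 ≅ Z.
  H_1: rank ker ∂_1 − rank ∂_2 = (21 − 6) − 13 = 2, and the invariant factors of ∂_2 are all 1, so H_1 ≅ Z^2.
  H_2: rank ker ∂_2 − rank ∂_3 = (14 − 13) − 0 = 1, and there is no ∂_3, so H_2 ≅ Z.

H_0 ≅ Z,  H_1 ≅ Z^2,  H_2 ≅ Z.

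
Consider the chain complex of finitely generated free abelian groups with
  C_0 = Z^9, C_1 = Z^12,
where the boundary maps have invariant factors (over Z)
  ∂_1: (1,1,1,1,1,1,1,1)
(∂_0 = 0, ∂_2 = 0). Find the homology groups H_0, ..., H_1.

H_0 ≅ Z,  H_1 ≅ Z^4.

H_0: b_0 = 9 − 0 − 8 = 1; torsion from ∂_1 factors > 1: none. So H_0 ≅ Z.
H_1: b_1 = 12 − 8 − 0 = 4; torsion from ∂_2 factors > 1: none. So H_1 ≅ Z^4.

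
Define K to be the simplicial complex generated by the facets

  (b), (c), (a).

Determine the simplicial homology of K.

H_0 ≅ Z^3.

Fix the vertex order a < b < c and write every simplex with vertices in increasing order. Then dim K = 0 and the simplices of K are:

  0-simplices (3): a, b, c

Hence C_0 ≅ Z^3.

Now H_k = ker ∂_k / im ∂_{k+1}, so:

  H_0: rank C_0 − rank ∂_1 = 3 − 0 = 3, and there is no ∂_1, so H_0 ≅ Z^3.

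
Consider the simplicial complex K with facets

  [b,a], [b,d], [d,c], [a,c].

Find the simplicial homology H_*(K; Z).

K has 4 vertices, 4 edges.
rank ∂_0 = 0, rank ∂_1 = 3 ⇒ b_0 = 4 − 0 − 3 = 1; all invariant factors of ∂_1 are 1 so no torsion. So H_0 = Z.
rank ∂_1 = 3, rank ∂_2 = 0 ⇒ b_1 = 4 − 3 − 0 = 1. So H_1 = Z.

H_0 ≅ Z,  H_1 ≅ Z.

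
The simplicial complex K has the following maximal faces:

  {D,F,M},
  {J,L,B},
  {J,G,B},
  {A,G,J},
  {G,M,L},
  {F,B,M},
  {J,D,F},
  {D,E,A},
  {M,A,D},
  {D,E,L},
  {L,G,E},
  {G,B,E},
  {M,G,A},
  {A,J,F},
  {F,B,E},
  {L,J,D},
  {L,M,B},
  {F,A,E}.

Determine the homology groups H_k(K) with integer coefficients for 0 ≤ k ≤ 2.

We work with the vertex ordering A < B < D < E < F < G < J < L < M. The simplices of K, each written with vertices in increasing order, are:

  0-simplices (9): A, B, D, E, F, G, J, L, M
  1-simplices (27): AD, AE, AF, AG, AJ, AM, BE, BF, BG, BJ, BL, BM, DE, DF, DJ, DL, DM, EF, EG, EL, FJ, FM, GJ, GL, GM, JL, LM
  2-simplices (18): ADE, ADM, AEF, AFJ, AGJ, AGM, BEF, BEG, BFM, BGJ, BJL, BLM, DEL, DFJ, DFM, DJL, EGL, GLM

so the chain groups are C_0 ≅ Z^9, C_1 ≅ Z^27, C_2 ≅ Z^18.

∂_1: C_1 → C_0 sends each edge [p,q] (with p < q) to q − p. For instance
  ∂FJ = J − F.
The 9×27 boundary matrix has rank 8 and Smith normal form diag(1,1,1,1,1,1,1,1).

Boundary ∂_2: C_2 → C_1 sends each 2-simplex [p,q,r] to [q,r] − [p,r] + [p,q]. For instance
  ∂BGJ = GJ − BJ + BG,
  ∂DJL = JL − DL + DJ.
The resulting 27×18 matrix has rank 18, and its Smith normal form has invariant factors (1,1,1,1,1,1,1,1,1,1,1,1,1,1,1,1,1,2).

From H_k ≅ ker(∂_k) / im(∂_{k+1}) we obtain:

  H_0: rank C_0 − rank ∂_1 = 9 − 8 = 1, and the invariant factors of ∂_1 are all 1, so H_0 ≅ Z.
  H_1: rank ker ∂_1 − rank ∂_2 = (27 − 8) − 18 = 1, and ∂_2 has invariant factor 2 > 1, so H_1 ≅ Z ⊕ Z/2.
  H_2: rank ker ∂_2 − rank ∂_3 = (18 − 18) − 0 = 0, and there is no ∂_3, so H_2 ≅ 0.

(K is a triangulation of the Klein bottle.)

H_0 = Z,  H_1 = Z ⊕ Z/2,  H_2 = 0.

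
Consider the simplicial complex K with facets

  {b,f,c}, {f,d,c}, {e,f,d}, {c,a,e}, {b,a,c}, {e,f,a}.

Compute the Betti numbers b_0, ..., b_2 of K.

Take the total order a < b < c < d < e < f on the vertex set. Then K (dimension 2) consists of the simplices:

  0-simplices (6): a, b, c, d, e, f
  1-simplices (12): ab, ac, ae, af, bc, bf, cd, ce, cf, de, df, ef
  2-simplices (6): abc, ace, aef, bcf, cdf, def

giving chain groups C_0 ≅ Z^6, C_1 ≅ Z^12, C_2 ≅ Z^6.

∂_1: C_1 → C_0 maps an edge to its endpoints' difference, ∂[p,q] = q − p. For instance
  ∂ef = f − e.
The resulting 6×12 matrix has rank 5, and its Smith normal form has invariant factors (1,1,1,1,1).

∂_2: C_2 → C_1 maps a triangle to the signed sum of its edges. For instance
  ∂ace = ce − ae + ac,
  ∂def = ef − df + de.
The resulting 12×6 matrix has rank 6, and its Smith normal form has invariant factors (1,1,1,1,1,1).

Reading off H_k = ker ∂_k / im ∂_{k+1}:

  H_0: rank C_0 − rank ∂_1 = 6 − 5 = 1, and the invariant factors of ∂_1 are all 1, so H_0 = Z.
  H_1: rank ker ∂_1 − rank ∂_2 = (12 − 5) − 6 = 1, and the invariant factors of ∂_2 are all 1, so H_1 = Z.
  H_2: rank ker ∂_2 − rank ∂_3 = (6 − 6) − 0 = 0, and there is no ∂_3, so H_2 = 0.

(K is a triangulation of the cylinder S^1 x I.)

Hence the Betti numbers are b_0 = 1, b_1 = 1, b_2 = 0.

b_0 = 1, b_1 = 1, b_2 = 0.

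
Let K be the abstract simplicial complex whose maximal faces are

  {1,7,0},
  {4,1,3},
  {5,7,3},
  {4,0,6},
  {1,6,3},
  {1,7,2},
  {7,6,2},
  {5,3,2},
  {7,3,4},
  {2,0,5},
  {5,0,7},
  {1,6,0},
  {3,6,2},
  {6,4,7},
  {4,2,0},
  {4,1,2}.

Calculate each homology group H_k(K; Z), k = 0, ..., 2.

H_0 = Z,  H_1 = Z^2,  H_2 = Z.

K has 8 vertices, 24 edges, 16 triangles.
rank ∂_0 = 0, rank ∂_1 = 7 ⇒ b_0 = 8 − 0 − 7 = 1; all invariant factors of ∂_1 are 1 so no torsion. So H_0 ≅ Z.
rank ∂_1 = 7, rank ∂_2 = 15 ⇒ b_1 = 24 − 7 − 15 = 2; all invariant factors of ∂_2 are 1 so no torsion. So H_1 ≅ Z^2.
rank ∂_2 = 15, rank ∂_3 = 0 ⇒ b_2 = 16 − 15 − 0 = 1. So H_2 ≅ Z.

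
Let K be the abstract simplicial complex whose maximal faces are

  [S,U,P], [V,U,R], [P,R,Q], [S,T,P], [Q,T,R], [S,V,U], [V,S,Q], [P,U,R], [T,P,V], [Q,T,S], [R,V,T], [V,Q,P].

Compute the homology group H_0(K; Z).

H_0 ≅ Z.

Take the total order P < Q < R < S < T < U < V on the vertex set. Then K (dimension 2) consists of the simplices:

  0-simplices (7): P, Q, R, S, T, U, V
  1-simplices (18): PQ, PR, PS, PT, PU, PV, QR, QS, QT, QV, RT, RU, RV, ST, SU, SV, TV, UV
  2-simplices (12): PQR, PQV, PRU, PST, PSU, PTV, QRT, QST, QSV, RTV, RUV, SUV

Hence C_0 ≅ Z^7, C_1 ≅ Z^18, C_2 ≅ Z^12.

∂_1: C_1 → C_0 maps an edge to its endpoints' difference, ∂[p,q] = q − p.
As a 7×18 matrix over Z this has rank 6, with invariant factors (1,1,1,1,1,1).

The boundary map ∂_2: C_2 → C_1 sends each 2-simplex [p,q,r] to [q,r] − [p,r] + [p,q]. For instance
  ∂PSU = SU − PU + PS,
  ∂PST = ST − PT + PS.
This gives a 18×12 integer matrix of rank 12; reducing to Smith normal form yields diagonal entries (1,1,1,1,1,1,1,1,1,1,1,2).

Computing H_k = (kernel of ∂_k) / (image of ∂_{k+1}):

  H_0: rank C_0 − rank ∂_1 = 7 − 6 = 1, and the invariant factors of ∂_1 are all 1, so H_0 ≅ Z.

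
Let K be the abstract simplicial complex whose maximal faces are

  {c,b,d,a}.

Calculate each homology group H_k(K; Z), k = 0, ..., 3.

Take the total order a < b < c < d on the vertex set. Then K (dimension 3) consists of the simplices:

  0-simplices (4): a, b, c, d
  1-simplices (6): ab, ac, ad, bc, bd, cd
  2-simplices (4): abc, abd, acd, bcd
  3-simplices (1): abcd

giving chain groups C_0 ≅ Z^4, C_1 ≅ Z^6, C_2 ≅ Z^4, C_3 ≅ Z^1.

∂_1: C_1 → C_0 is given by ∂[p,q] = [q] − [p].
The 4×6 boundary matrix has rank 3 and Smith normal form diag(1,1,1).

The boundary map ∂_2: C_2 → C_1 sends each 2-simplex [p,q,r] to [q,r] − [p,r] + [p,q]. For instance
  ∂bcd = cd − bd + bc,
  ∂abc = bc − ac + ab.
The 6×4 boundary matrix has rank 3 and Smith normal form diag(1,1,1).

The boundary map ∂_3: C_3 → C_2 sends each 3-simplex σ to the alternating sum Σ_i (−1)^i (σ with its i-th vertex removed). For instance
  ∂abcd = bcd − acd + abd − abc.
As a 4×1 matrix over Z this has rank 1, with invariant factors (1).

Reading off H_k = ker ∂_k / im ∂_{k+1}:

  H_0: rank C_0 − rank ∂_1 = 4 − 3 = 1, and the invariant factors of ∂_1 are all 1, so H_0 ≅ Z.
  H_1: rank ker ∂_1 − rank ∂_2 = (6 − 3) − 3 = 0, and the invariant factors of ∂_2 are all 1, so H_1 ≅ 0.
  H_2: rank ker ∂_2 − rank ∂_3 = (4 − 3) − 1 = 0, and the invariant factors of ∂_3 are all 1, so H_2 ≅ 0.
  H_3: rank ker ∂_3 − rank ∂_4 = (1 − 1) − 0 = 0, and there is no ∂_4, so H_3 ≅ 0.

As a check, the Euler characteristic is 4 − 6 + 4 − 1 = 1, which agrees with 1 − 0 + 0 − 0 = 1.

H_0 = Z,  H_1 = 0,  H_2 = 0,  H_3 = 0.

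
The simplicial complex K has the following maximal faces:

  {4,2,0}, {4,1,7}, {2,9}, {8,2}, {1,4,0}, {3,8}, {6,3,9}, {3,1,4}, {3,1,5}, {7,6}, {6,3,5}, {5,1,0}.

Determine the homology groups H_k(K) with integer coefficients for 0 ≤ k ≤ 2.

H_0 ≅ Z,  H_1 ≅ Z^3,  H_2 = 0.

Fix the vertex order 0 < 1 < 2 < 3 < 4 < 5 < 6 < 7 < 8 < 9 and write every simplex with vertices in increasing order. Then dim K = 2 and the simplices of K are:

  0-simplices (10): [0], [1], [2], [3], [4], [5], [6], [7], [8], [9]
  1-simplices (20): [0,1], [0,2], [0,4], [0,5], [1,3], [1,4], [1,5], [1,7], [2,4], [2,8], [2,9], [3,4], [3,5], [3,6], [3,8], [3,9], [4,7], [5,6], [6,7], [6,9]
  2-simplices (8): [0,1,4], [0,1,5], [0,2,4], [1,3,4], [1,3,5], [1,4,7], [3,5,6], [3,6,9]

Hence C_0 ≅ Z^10, C_1 ≅ Z^20, C_2 ≅ Z^8.

The boundary map ∂_1: C_1 → C_0 sends each edge [p,q] (with p < q) to q − p. For instance
  ∂[0,1] = [1] − [0].
The resulting 10×20 matrix has rank 9, and its Smith normal form has invariant factors (1,1,1,1,1,1,1,1,1).

∂_2: C_2 → C_1 sends each 2-simplex [p,q,r] to [q,r] − [p,r] + [p,q]. For instance
  ∂[0,2,4] = [2,4] − [0,4] + [0,2],
  ∂[1,4,7] = [4,7] − [1,7] + [1,4].
As a 20×8 matrix over Z this has rank 8, with invariant factors (1,1,1,1,1,1,1,1).

Reading off H_k = ker ∂_k / im ∂_{k+1}:

  H_0: rank C_0 − rank ∂_1 = 10 − 9 = 1, and the invariant factors of ∂_1 are all 1, so H_0 ≅ Z.
  H_1: rank ker ∂_1 − rank ∂_2 = (20 − 9) − 8 = 3, and the invariant factors of ∂_2 are all 1, so H_1 ≅ Z^3.
  H_2: rank ker ∂_2 − rank ∂_3 = (8 − 8) − 0 = 0, and there is no ∂_3, so H_2 ≅ 0.

As a check, the Euler characteristic is 10 − 20 + 8 = -2, which agrees with 1 − 3 + 0 = -2.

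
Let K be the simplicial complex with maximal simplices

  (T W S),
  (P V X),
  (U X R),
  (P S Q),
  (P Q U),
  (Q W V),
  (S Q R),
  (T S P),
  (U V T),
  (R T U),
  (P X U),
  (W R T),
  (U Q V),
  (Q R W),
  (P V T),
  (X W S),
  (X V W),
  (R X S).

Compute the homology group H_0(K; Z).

Take the total order P < Q < R < S < T < U < V < W < X on the vertex set. Then K (dimension 2) consists of the simplices:

  0-simplices (9): P, Q, R, S, T, U, V, W, X
  1-simplices (27): PQ, PS, PT, PU, PV, PX, QR, QS, QU, QV, QW, RS, RT, RU, RW, RX, ST, SW, SX, TU, TV, TW, UV, UX, VW, VX, WX
  2-simplices (18): PQS, PQU, PST, PTV, PUX, PVX, QRS, QRW, QUV, QVW, RSX, RTU, RTW, RUX, STW, SWX, TUV, VWX

so the chain groups are C_0 ≅ Z^9, C_1 ≅ Z^27, C_2 ≅ Z^18.

Boundary ∂_1: C_1 → C_0 sends each edge [p,q] (with p < q) to q − p. For instance
  ∂QV = V − Q.
The 9×27 boundary matrix has rank 8 and Smith normal form diag(1,1,1,1,1,1,1,1).

Boundary ∂_2: C_2 → C_1 maps a triangle to the signed sum of its edges. For instance
  ∂QRW = RW − QW + QR,
  ∂QRS = RS − QS + QR.
The resulting 27×18 matrix has rank 18, and its Smith normal form has invariant factors (1,1,1,1,1,1,1,1,1,1,1,1,1,1,1,1,1,2).

Reading off H_k = ker ∂_k / im ∂_{k+1}:

  H_0: rank C_0 − rank ∂_1 = 9 − 8 = 1, and the invariant factors of ∂_1 are all 1, so H_0 = Z.

H_0 = Z.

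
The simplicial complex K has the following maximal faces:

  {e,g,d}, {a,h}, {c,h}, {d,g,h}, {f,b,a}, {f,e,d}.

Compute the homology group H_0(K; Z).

Fix the vertex order a < b < c < d < e < f < g < h and write every simplex with vertices in increasing order. Then dim K = 2 and the simplices of K are:

  0-simplices (8): a, b, c, d, e, f, g, h
  1-simplices (12): ab, af, ah, bf, ch, de, df, dg, dh, ef, eg, gh
  2-simplices (4): abf, def, deg, dgh

so the chain groups are C_0 ≅ Z^8, C_1 ≅ Z^12, C_2 ≅ Z^4.

Boundary ∂_1: C_1 → C_0 maps an edge to its endpoints' difference, ∂[p,q] = q − p. For instance
  ∂af = f − a.
As a 8×12 matrix over Z this has rank 7, with invariant factors (1,1,1,1,1,1,1).

The boundary map ∂_2: C_2 → C_1 sends each 2-simplex [p,q,r] to [q,r] − [p,r] + [p,q]. For instance
  ∂dgh = gh − dh + dg,
  ∂def = ef − df + de.
The resulting 12×4 matrix has rank 4, and its Smith normal form has invariant factors (1,1,1,1).

From H_k ≅ ker(∂_k) / im(∂_{k+1}) we obtain:

  H_0: rank C_0 − rank ∂_1 = 8 − 7 = 1, and the invariant factors of ∂_1 are all 1, so H_0 ≅ Z.

H_0 = Z.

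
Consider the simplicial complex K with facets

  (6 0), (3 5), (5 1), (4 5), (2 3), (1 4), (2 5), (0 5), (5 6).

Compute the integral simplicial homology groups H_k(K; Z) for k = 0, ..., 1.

Take the total order 0 < 1 < 2 < 3 < 4 < 5 < 6 on the vertex set. Then K (dimension 1) consists of the simplices:

  0-simplices (7): [0], [1], [2], [3], [4], [5], [6]
  1-simplices (9): [0,5], [0,6], [1,4], [1,5], [2,3], [2,5], [3,5], [4,5], [5,6]

so the chain groups are C_0 ≅ Z^7, C_1 ≅ Z^9.

The boundary map ∂_1: C_1 → C_0 is given by ∂[p,q] = [q] − [p].
The 7×9 boundary matrix has rank 6 and Smith normal form diag(1,1,1,1,1,1).

Now H_k = ker ∂_k / im ∂_{k+1}, so:

  H_0: rank C_0 − rank ∂_1 = 7 − 6 = 1, and the invariant factors of ∂_1 are all 1, so H_0 = Z.
  H_1: rank ker ∂_1 − rank ∂_2 = (9 − 6) − 0 = 3, and there is no ∂_2, so H_1 = Z^3.

As a check, the Euler characteristic is 7 − 9 = -2, which agrees with 1 − 3 = -2.

H_0 = Z,  H_1 = Z^3.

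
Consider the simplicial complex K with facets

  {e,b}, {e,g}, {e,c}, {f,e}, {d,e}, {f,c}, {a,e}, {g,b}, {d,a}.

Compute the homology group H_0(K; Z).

H_0 ≅ Z.

Fix the vertex order a < b < c < d < e < f < g and write every simplex with vertices in increasing order. Then dim K = 1 and the simplices of K are:

  0-simplices (7): a, b, c, d, e, f, g
  1-simplices (9): ad, ae, be, bg, ce, cf, de, ef, eg

so the chain groups are C_0 ≅ Z^7, C_1 ≅ Z^9.

Boundary ∂_1: C_1 → C_0 maps an edge to its endpoints' difference, ∂[p,q] = q − p. For instance
  ∂be = e − b.
The resulting 7×9 matrix has rank 6, and its Smith normal form has invariant factors (1,1,1,1,1,1).

Computing H_k = (kernel of ∂_k) / (image of ∂_{k+1}):

  H_0: rank C_0 − rank ∂_1 = 7 − 6 = 1, and the invariant factors of ∂_1 are all 1, so H_0 ≅ Z.

(K is a triangulation of a wedge of 3 circles.)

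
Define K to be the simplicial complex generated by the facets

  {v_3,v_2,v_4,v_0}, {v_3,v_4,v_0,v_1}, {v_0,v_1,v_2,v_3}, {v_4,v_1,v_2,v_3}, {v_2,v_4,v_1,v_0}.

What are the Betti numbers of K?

b_0 = 1, b_1 = 0, b_2 = 0, b_3 = 1.

Fix the vertex order v_0 < v_1 < v_2 < v_3 < v_4 and write every simplex with vertices in increasing order. Then dim K = 3 and the simplices of K are:

  0-simplices (5): [v_0], [v_1], [v_2], [v_3], [v_4]
  1-simplices (10): [v_0,v_1], [v_0,v_2], [v_0,v_3], [v_0,v_4], [v_1,v_2], [v_1,v_3], [v_1,v_4], [v_2,v_3], [v_2,v_4], [v_3,v_4]
  2-simplices (10): [v_0,v_1,v_2], [v_0,v_1,v_3], [v_0,v_1,v_4], [v_0,v_2,v_3], [v_0,v_2,v_4], [v_0,v_3,v_4], [v_1,v_2,v_3], [v_1,v_2,v_4], [v_1,v_3,v_4], [v_2,v_3,v_4]
  3-simplices (5): [v_0,v_1,v_2,v_3], [v_0,v_1,v_2,v_4], [v_0,v_1,v_3,v_4], [v_0,v_2,v_3,v_4], [v_1,v_2,v_3,v_4]

giving chain groups C_0 ≅ Z^5, C_1 ≅ Z^10, C_2 ≅ Z^10, C_3 ≅ Z^5.

The boundary map ∂_1: C_1 → C_0 maps an edge to its endpoints' difference, ∂[p,q] = q − p.
The resulting 5×10 matrix has rank 4, and its Smith normal form has invariant factors (1,1,1,1).

Boundary ∂_2: C_2 → C_1 sends each 2-simplex [p,q,r] to [q,r] − [p,r] + [p,q]. For instance
  ∂[v_0,v_1,v_3] = [v_1,v_3] − [v_0,v_3] + [v_0,v_1],
  ∂[v_1,v_2,v_3] = [v_2,v_3] − [v_1,v_3] + [v_1,v_2].
The resulting 10×10 matrix has rank 6, and its Smith normal form has invariant factors (1,1,1,1,1,1).

∂_3: C_3 → C_2 sends each 3-simplex σ to the alternating sum Σ_i (−1)^i (σ with its i-th vertex removed). For instance
  ∂[v_0,v_1,v_2,v_3] = [v_1,v_2,v_3] − [v_0,v_2,v_3] + [v_0,v_1,v_3] − [v_0,v_1,v_2],
  ∂[v_0,v_2,v_3,v_4] = [v_2,v_3,v_4] − [v_0,v_3,v_4] + [v_0,v_2,v_4] − [v_0,v_2,v_3].
The 10×5 boundary matrix has rank 4 and Smith normal form diag(1,1,1,1).

Now H_k = ker ∂_k / im ∂_{k+1}, so:

  H_0: rank C_0 − rank ∂_1 = 5 − 4 = 1, and the invariant factors of ∂_1 are all 1, so H_0 ≅ Z.
  H_1: rank ker ∂_1 − rank ∂_2 = (10 − 4) − 6 = 0, and the invariant factors of ∂_2 are all 1, so H_1 ≅ 0.
  H_2: rank ker ∂_2 − rank ∂_3 = (10 − 6) − 4 = 0, and the invariant factors of ∂_3 are all 1, so H_2 ≅ 0.
  H_3: rank ker ∂_3 − rank ∂_4 = (5 − 4) − 0 = 1, and there is no ∂_4, so H_3 ≅ Z.

Hence the Betti numbers are b_0 = 1, b_1 = 0, b_2 = 0, b_3 = 1.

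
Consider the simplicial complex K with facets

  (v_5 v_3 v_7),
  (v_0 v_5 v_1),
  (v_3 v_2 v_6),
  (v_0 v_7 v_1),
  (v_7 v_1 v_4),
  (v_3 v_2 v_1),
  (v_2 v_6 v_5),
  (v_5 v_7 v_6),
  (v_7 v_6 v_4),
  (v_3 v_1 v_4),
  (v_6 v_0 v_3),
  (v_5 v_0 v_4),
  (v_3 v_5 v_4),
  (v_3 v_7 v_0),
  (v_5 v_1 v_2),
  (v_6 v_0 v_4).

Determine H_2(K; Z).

H_2 ≅ Z.

We work with the vertex ordering v_0 < v_1 < v_2 < v_3 < v_4 < v_5 < v_6 < v_7. The simplices of K, each written with vertices in increasing order, are:

  0-simplices (8): [v_0], [v_1], [v_2], [v_3], [v_4], [v_5], [v_6], [v_7]
  1-simplices (24): (24 of them)
  2-simplices (16): (16 of them)

so the chain groups are C_0 ≅ Z^8, C_1 ≅ Z^24, C_2 ≅ Z^16.

The boundary map ∂_1: C_1 → C_0 is given by ∂[p,q] = [q] − [p].
The resulting 8×24 matrix has rank 7, and its Smith normal form has invariant factors (1,1,1,1,1,1,1).

∂_2: C_2 → C_1 sends each 2-simplex [p,q,r] to [q,r] − [p,r] + [p,q]. For instance
  ∂[v_1,v_2,v_5] = [v_2,v_5] − [v_1,v_5] + [v_1,v_2],
  ∂[v_4,v_6,v_7] = [v_6,v_7] − [v_4,v_7] + [v_4,v_6].
The resulting 24×16 matrix has rank 15, and its Smith normal form has invariant factors (1,1,1,1,1,1,1,1,1,1,1,1,1,1,1).

Now H_k = ker ∂_k / im ∂_{k+1}, so:

  H_2: rank ker ∂_2 − rank ∂_3 = (16 − 15) − 0 = 1, and there is no ∂_3, so H_2 = Z.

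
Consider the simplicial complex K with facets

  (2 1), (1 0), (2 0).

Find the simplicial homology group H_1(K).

H_1 = Z.

K has 3 vertices, 3 edges.
rank ∂_1 = 2, rank ∂_2 = 0 ⇒ b_1 = 3 − 2 − 0 = 1. So H_1 ≅ Z.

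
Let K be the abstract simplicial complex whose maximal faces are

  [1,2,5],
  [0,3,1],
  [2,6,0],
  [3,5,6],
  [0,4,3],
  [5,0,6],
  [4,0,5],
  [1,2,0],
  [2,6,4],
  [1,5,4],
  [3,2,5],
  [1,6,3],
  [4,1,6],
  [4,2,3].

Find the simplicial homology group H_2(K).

H_2 ≅ Z.

We work with the vertex ordering 0 < 1 < 2 < 3 < 4 < 5 < 6. The simplices of K, each written with vertices in increasing order, are:

  0-simplices (7): [0], [1], [2], [3], [4], [5], [6]
  1-simplices (21): [0,1], [0,2], [0,3], [0,4], [0,5], [0,6], [1,2], [1,3], [1,4], [1,5], [1,6], [2,3], [2,4], [2,5], [2,6], [3,4], [3,5], [3,6], [4,5], [4,6], [5,6]
  2-simplices (14): [0,1,2], [0,1,3], [0,2,6], [0,3,4], [0,4,5], [0,5,6], [1,2,5], [1,3,6], [1,4,5], [1,4,6], [2,3,4], [2,3,5], [2,4,6], [3,5,6]

Hence C_0 ≅ Z^7, C_1 ≅ Z^21, C_2 ≅ Z^14.

∂_1: C_1 → C_0 maps an edge to its endpoints' difference, ∂[p,q] = q − p.
The resulting 7×21 matrix has rank 6, and its Smith normal form has invariant factors (1,1,1,1,1,1).

The boundary map ∂_2: C_2 → C_1 sends each 2-simplex [p,q,r] to [q,r] − [p,r] + [p,q]. For instance
  ∂[1,4,6] = [4,6] − [1,6] + [1,4],
  ∂[0,4,5] = [4,5] − [0,5] + [0,4].
The resulting 21×14 matrix has rank 13, and its Smith normal form has invariant factors (1,1,1,1,1,1,1,1,1,1,1,1,1).

Reading off H_k = ker ∂_k / im ∂_{k+1}:

  H_2: rank ker ∂_2 − rank ∂_3 = (14 − 13) − 0 = 1, and there is no ∂_3, so H_2 = Z.

(K is a triangulation of the torus T^2.)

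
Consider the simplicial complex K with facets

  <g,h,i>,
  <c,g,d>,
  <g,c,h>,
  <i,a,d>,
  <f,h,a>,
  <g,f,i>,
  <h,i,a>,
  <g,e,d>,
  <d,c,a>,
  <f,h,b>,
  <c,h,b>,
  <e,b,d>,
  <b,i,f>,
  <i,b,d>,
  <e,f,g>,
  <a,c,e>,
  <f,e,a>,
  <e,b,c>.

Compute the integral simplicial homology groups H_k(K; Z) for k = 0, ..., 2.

Order the vertices as a < b < c < d < e < f < g < h < i. Listing each simplex with vertices in this order, K has dimension 2 with simplices:

  0-simplices (9): a, b, c, d, e, f, g, h, i
  1-simplices (27): ac, ad, ae, af, ah, ai, bc, bd, be, bf, bh, bi, cd, ce, cg, ch, de, dg, di, ef, eg, fg, fh, fi, gh, gi, hi
  2-simplices (18): acd, ace, adi, aef, afh, ahi, bce, bch, bde, bdi, bfh, bfi, cdg, cgh, deg, efg, fgi, ghi

so the chain groups are C_0 ≅ Z^9, C_1 ≅ Z^27, C_2 ≅ Z^18.

The boundary map ∂_1: C_1 → C_0 sends each edge [p,q] (with p < q) to q − p. For instance
  ∂ai = i − a.
As a 9×27 matrix over Z this has rank 8, with invariant factors (1,1,1,1,1,1,1,1).

Boundary ∂_2: C_2 → C_1 sends each 2-simplex [p,q,r] to [q,r] − [p,r] + [p,q]. For instance
  ∂afh = fh − ah + af,
  ∂ghi = hi − gi + gh.
As a 27×18 matrix over Z this has rank 18, with invariant factors (1,1,1,1,1,1,1,1,1,1,1,1,1,1,1,1,1,2).

From H_k ≅ ker(∂_k) / im(∂_{k+1}) we obtain:

  H_0: rank C_0 − rank ∂_1 = 9 − 8 = 1, and the invariant factors of ∂_1 are all 1, so H_0 ≅ Z.
  H_1: rank ker ∂_1 − rank ∂_2 = (27 − 8) − 18 = 1, and ∂_2 has invariant factor 2 > 1, so H_1 ≅ Z ⊕ Z_2.
  H_2: rank ker ∂_2 − rank ∂_3 = (18 − 18) − 0 = 0, and there is no ∂_3, so H_2 ≅ 0.

As a check, the Euler characteristic is 9 − 27 + 18 = 0, which agrees with 1 − 1 + 0 = 0.
(K is a triangulation of the Klein bottle.)

H_0 ≅ Z,  H_1 ≅ Z ⊕ Z_2,  H_2 = 0.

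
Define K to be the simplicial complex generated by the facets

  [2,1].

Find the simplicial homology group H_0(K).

Fix the vertex order 1 < 2 and write every simplex with vertices in increasing order. Then dim K = 1 and the simplices of K are:

  0-simplices (2): [1], [2]
  1-simplices (1): [1,2]

so the chain groups are C_0 ≅ Z^2, C_1 ≅ Z^1.

∂_1: C_1 → C_0 sends each edge [p,q] (with p < q) to q − p. For instance
  ∂[1,2] = [2] − [1].
The resulting 2×1 matrix has rank 1, and its Smith normal form has invariant factors (1).

Now H_k = ker ∂_k / im ∂_{k+1}, so:

  H_0: rank C_0 − rank ∂_1 = 2 − 1 = 1, and the invariant factors of ∂_1 are all 1, so H_0 = Z.

(K is a triangulation of the 1-simplex.)

H_0 ≅ Z.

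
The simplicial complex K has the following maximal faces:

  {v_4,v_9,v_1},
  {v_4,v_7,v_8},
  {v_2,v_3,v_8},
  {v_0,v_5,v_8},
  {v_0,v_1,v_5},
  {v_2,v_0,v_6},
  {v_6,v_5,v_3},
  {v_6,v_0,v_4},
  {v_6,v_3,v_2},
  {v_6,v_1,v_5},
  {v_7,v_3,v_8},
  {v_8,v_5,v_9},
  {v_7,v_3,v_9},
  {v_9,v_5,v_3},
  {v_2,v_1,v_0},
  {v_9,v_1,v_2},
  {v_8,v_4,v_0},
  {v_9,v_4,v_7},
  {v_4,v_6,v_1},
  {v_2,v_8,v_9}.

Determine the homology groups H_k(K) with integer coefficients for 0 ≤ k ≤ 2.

Order the vertices as v_0 < v_1 < v_2 < v_3 < v_4 < v_5 < v_6 < v_7 < v_8 < v_9. Listing each simplex with vertices in this order, K has dimension 2 with simplices:

  0-simplices (10): [v_0], [v_1], [v_2], [v_3], [v_4], [v_5], [v_6], [v_7], [v_8], [v_9]
  1-simplices (30): (30 of them)
  2-simplices (20): (20 of them)

so the chain groups are C_0 ≅ Z^10, C_1 ≅ Z^30, C_2 ≅ Z^20.

Boundary ∂_1: C_1 → C_0 maps an edge to its endpoints' difference, ∂[p,q] = q − p.
This gives a 10×30 integer matrix of rank 9; reducing to Smith normal form yields diagonal entries (1,1,1,1,1,1,1,1,1).

Boundary ∂_2: C_2 → C_1 sends each 2-simplex [p,q,r] to [q,r] − [p,r] + [p,q]. For instance
  ∂[v_0,v_2,v_6] = [v_2,v_6] − [v_0,v_6] + [v_0,v_2],
  ∂[v_0,v_1,v_2] = [v_1,v_2] − [v_0,v_2] + [v_0,v_1].
The 30×20 boundary matrix has rank 20 and Smith normal form diag(1,1,1,1,1,1,1,1,1,1,1,1,1,1,1,1,1,1,1,2).

From H_k ≅ ker(∂_k) / im(∂_{k+1}) we obtain:

  H_0: rank C_0 − rank ∂_1 = 10 − 9 = 1, and the invariant factors of ∂_1 are all 1, so H_0 ≅ Z.
  H_1: rank ker ∂_1 − rank ∂_2 = (30 − 9) − 20 = 1, and ∂_2 has invariant factor 2 > 1, so H_1 ≅ Z × Z/2.
  H_2: rank ker ∂_2 − rank ∂_3 = (20 − 20) − 0 = 0, and there is no ∂_3, so H_2 ≅ 0.

H_0 ≅ Z,  H_1 ≅ Z × Z/2,  H_2 = 0.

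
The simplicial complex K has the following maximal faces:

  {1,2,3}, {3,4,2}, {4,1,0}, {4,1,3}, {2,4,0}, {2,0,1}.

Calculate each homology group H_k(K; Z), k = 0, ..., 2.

We work with the vertex ordering 0 < 1 < 2 < 3 < 4. The simplices of K, each written with vertices in increasing order, are:

  0-simplices (5): [0], [1], [2], [3], [4]
  1-simplices (9): [0,1], [0,2], [0,4], [1,2], [1,3], [1,4], [2,3], [2,4], [3,4]
  2-simplices (6): [0,1,2], [0,1,4], [0,2,4], [1,2,3], [1,3,4], [2,3,4]

giving chain groups C_0 ≅ Z^5, C_1 ≅ Z^9, C_2 ≅ Z^6.

Boundary ∂_1: C_1 → C_0 is given by ∂[p,q] = [q] − [p].
The 5×9 boundary matrix has rank 4 and Smith normal form diag(1,1,1,1).

Boundary ∂_2: C_2 → C_1 sends each 2-simplex [p,q,r] to [q,r] − [p,r] + [p,q]. For instance
  ∂[0,1,2] = [1,2] − [0,2] + [0,1],
  ∂[0,2,4] = [2,4] − [0,4] + [0,2].
As a 9×6 matrix over Z this has rank 5, with invariant factors (1,1,1,1,1).

Reading off H_k = ker ∂_k / im ∂_{k+1}:

  H_0: rank C_0 − rank ∂_1 = 5 − 4 = 1, and the invariant factors of ∂_1 are all 1, so H_0 ≅ Z.
  H_1: rank ker ∂_1 − rank ∂_2 = (9 − 4) − 5 = 0, and the invariant factors of ∂_2 are all 1, so H_1 ≅ 0.
  H_2: rank ker ∂_2 − rank ∂_3 = (6 − 5) − 0 = 1, and there is no ∂_3, so H_2 ≅ Z.

H_0 = Z,  H_1 = 0,  H_2 = Z.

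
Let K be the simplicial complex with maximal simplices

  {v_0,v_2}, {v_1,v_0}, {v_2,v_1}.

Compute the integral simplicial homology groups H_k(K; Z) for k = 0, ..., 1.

H_0 = Z,  H_1 = Z.

Order the vertices as v_0 < v_1 < v_2. Listing each simplex with vertices in this order, K has dimension 1 with simplices:

  0-simplices (3): [v_0], [v_1], [v_2]
  1-simplices (3): [v_0,v_1], [v_0,v_2], [v_1,v_2]

giving chain groups C_0 ≅ Z^3, C_1 ≅ Z^3.

The boundary map ∂_1: C_1 → C_0 sends each edge [p,q] (with p < q) to q − p. For instance
  ∂[v_1,v_2] = [v_2] − [v_1].
The resulting 3×3 matrix has rank 2, and its Smith normal form has invariant factors (1,1).

From H_k ≅ ker(∂_k) / im(∂_{k+1}) we obtain:

  H_0: rank C_0 − rank ∂_1 = 3 − 2 = 1, and the invariant factors of ∂_1 are all 1, so H_0 = Z.
  H_1: rank ker ∂_1 − rank ∂_2 = (3 − 2) − 0 = 1, and there is no ∂_2, so H_1 = Z.

(K is a triangulation of the circle S^1.)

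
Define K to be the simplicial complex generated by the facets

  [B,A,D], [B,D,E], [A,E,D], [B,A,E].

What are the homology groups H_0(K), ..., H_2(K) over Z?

H_0 ≅ Z,  H_1 = 0,  H_2 ≅ Z.

We work with the vertex ordering A < B < D < E. The simplices of K, each written with vertices in increasing order, are:

  0-simplices (4): A, B, D, E
  1-simplices (6): AB, AD, AE, BD, BE, DE
  2-simplices (4): ABD, ABE, ADE, BDE

so the chain groups are C_0 ≅ Z^4, C_1 ≅ Z^6, C_2 ≅ Z^4.

Boundary ∂_1: C_1 → C_0 maps an edge to its endpoints' difference, ∂[p,q] = q − p.
This gives a 4×6 integer matrix of rank 3; reducing to Smith normal form yields diagonal entries (1,1,1).

Boundary ∂_2: C_2 → C_1 maps a triangle to the signed sum of its edges. For instance
  ∂ABE = BE − AE + AB,
  ∂ABD = BD − AD + AB.
As a 6×4 matrix over Z this has rank 3, with invariant factors (1,1,1).

Now H_k = ker ∂_k / im ∂_{k+1}, so:

  H_0: rank C_0 − rank ∂_1 = 4 − 3 = 1, and the invariant factors of ∂_1 are all 1, so H_0 = Z.
  H_1: rank ker ∂_1 − rank ∂_2 = (6 − 3) − 3 = 0, and the invariant factors of ∂_2 are all 1, so H_1 = 0.
  H_2: rank ker ∂_2 − rank ∂_3 = (4 − 3) − 0 = 1, and there is no ∂_3, so H_2 = Z.

As a check, the Euler characteristic is 4 − 6 + 4 = 2, which agrees with 1 − 0 + 1 = 2.
(K is a triangulation of the 2-sphere S^2.)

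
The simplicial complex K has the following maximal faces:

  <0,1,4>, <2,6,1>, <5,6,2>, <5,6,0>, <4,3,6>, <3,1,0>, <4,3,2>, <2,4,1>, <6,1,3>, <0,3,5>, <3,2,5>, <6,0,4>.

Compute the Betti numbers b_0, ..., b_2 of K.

Order the vertices as 0 < 1 < 2 < 3 < 4 < 5 < 6. Listing each simplex with vertices in this order, K has dimension 2 with simplices:

  0-simplices (7): [0], [1], [2], [3], [4], [5], [6]
  1-simplices (18): [0,1], [0,3], [0,4], [0,5], [0,6], [1,2], [1,3], [1,4], [1,6], [2,3], [2,4], [2,5], [2,6], [3,4], [3,5], [3,6], [4,6], [5,6]
  2-simplices (12): [0,1,3], [0,1,4], [0,3,5], [0,4,6], [0,5,6], [1,2,4], [1,2,6], [1,3,6], [2,3,4], [2,3,5], [2,5,6], [3,4,6]

so the chain groups are C_0 ≅ Z^7, C_1 ≅ Z^18, C_2 ≅ Z^12.

Boundary ∂_1: C_1 → C_0 is given by ∂[p,q] = [q] − [p].
This gives a 7×18 integer matrix of rank 6; reducing to Smith normal form yields diagonal entries (1,1,1,1,1,1).

∂_2: C_2 → C_1 acts by ∂[p,q,r] = [q,r] − [p,r] + [p,q]. For instance
  ∂[1,2,6] = [2,6] − [1,6] + [1,2],
  ∂[2,5,6] = [5,6] − [2,6] + [2,5].
This gives a 18×12 integer matrix of rank 12; reducing to Smith normal form yields diagonal entries (1,1,1,1,1,1,1,1,1,1,1,2).

Reading off H_k = ker ∂_k / im ∂_{k+1}:

  H_0: rank C_0 − rank ∂_1 = 7 − 6 = 1, and the invariant factors of ∂_1 are all 1, so H_0 = Z.
  H_1: rank ker ∂_1 − rank ∂_2 = (18 − 6) − 12 = 0, and ∂_2 has invariant factor 2 > 1, so H_1 = Z/2.
  H_2: rank ker ∂_2 − rank ∂_3 = (12 − 12) − 0 = 0, and there is no ∂_3, so H_2 = 0.

Hence the Betti numbers are b_0 = 1, b_1 = 0, b_2 = 0.

b_0 = 1, b_1 = 0, b_2 = 0.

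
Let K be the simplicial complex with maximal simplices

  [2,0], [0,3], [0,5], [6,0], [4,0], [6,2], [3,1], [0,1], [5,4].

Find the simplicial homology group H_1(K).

H_1 = Z^3.

Fix the vertex order 0 < 1 < 2 < 3 < 4 < 5 < 6 and write every simplex with vertices in increasing order. Then dim K = 1 and the simplices of K are:

  0-simplices (7): [0], [1], [2], [3], [4], [5], [6]
  1-simplices (9): [0,1], [0,2], [0,3], [0,4], [0,5], [0,6], [1,3], [2,6], [4,5]

Hence C_0 ≅ Z^7, C_1 ≅ Z^9.

∂_1: C_1 → C_0 is given by ∂[p,q] = [q] − [p].
This gives a 7×9 integer matrix of rank 6; reducing to Smith normal form yields diagonal entries (1,1,1,1,1,1).

Now H_k = ker ∂_k / im ∂_{k+1}, so:

  H_1: rank ker ∂_1 − rank ∂_2 = (9 − 6) − 0 = 3, and there is no ∂_2, so H_1 = Z^3.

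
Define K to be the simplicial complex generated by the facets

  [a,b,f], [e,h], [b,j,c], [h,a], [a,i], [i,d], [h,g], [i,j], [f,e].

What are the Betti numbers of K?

b_0 = 1, b_1 = 2, b_2 = 0.

Take the total order a < b < c < d < e < f < g < h < i < j on the vertex set. Then K (dimension 2) consists of the simplices:

  0-simplices (10): a, b, c, d, e, f, g, h, i, j
  1-simplices (13): ab, af, ah, ai, bc, bf, bj, cj, di, ef, eh, gh, ij
  2-simplices (2): abf, bcj

so the chain groups are C_0 ≅ Z^10, C_1 ≅ Z^13, C_2 ≅ Z^2.

∂_1: C_1 → C_0 maps an edge to its endpoints' difference, ∂[p,q] = q − p.
This gives a 10×13 integer matrix of rank 9; reducing to Smith normal form yields diagonal entries (1,1,1,1,1,1,1,1,1).

∂_2: C_2 → C_1 acts by ∂[p,q,r] = [q,r] − [p,r] + [p,q]. For instance
  ∂bcj = cj − bj + bc,
  ∂abf = bf − af + ab.
The resulting 13×2 matrix has rank 2, and its Smith normal form has invariant factors (1,1).

Now H_k = ker ∂_k / im ∂_{k+1}, so:

  H_0: rank C_0 − rank ∂_1 = 10 − 9 = 1, and the invariant factors of ∂_1 are all 1, so H_0 ≅ Z.
  H_1: rank ker ∂_1 − rank ∂_2 = (13 − 9) − 2 = 2, and the invariant factors of ∂_2 are all 1, so H_1 ≅ Z^2.
  H_2: rank ker ∂_2 − rank ∂_3 = (2 − 2) − 0 = 0, and there is no ∂_3, so H_2 ≅ 0.

Hence the Betti numbers are b_0 = 1, b_1 = 2, b_2 = 0.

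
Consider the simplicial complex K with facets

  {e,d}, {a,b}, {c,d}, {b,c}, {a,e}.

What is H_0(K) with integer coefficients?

H_0 = Z.

K has 5 vertices, 5 edges.
rank ∂_0 = 0, rank ∂_1 = 4 ⇒ b_0 = 5 − 0 − 4 = 1; all invariant factors of ∂_1 are 1 so no torsion. So H_0 = Z.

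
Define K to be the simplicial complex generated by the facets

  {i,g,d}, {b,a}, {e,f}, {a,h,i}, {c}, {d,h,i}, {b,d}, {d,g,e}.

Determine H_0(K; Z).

H_0 ≅ Z^2.

K has 9 vertices, 12 edges, 4 triangles.
rank ∂_0 = 0, rank ∂_1 = 7 ⇒ b_0 = 9 − 0 − 7 = 2; all invariant factors of ∂_1 are 1 so no torsion. So H_0 = Z^2.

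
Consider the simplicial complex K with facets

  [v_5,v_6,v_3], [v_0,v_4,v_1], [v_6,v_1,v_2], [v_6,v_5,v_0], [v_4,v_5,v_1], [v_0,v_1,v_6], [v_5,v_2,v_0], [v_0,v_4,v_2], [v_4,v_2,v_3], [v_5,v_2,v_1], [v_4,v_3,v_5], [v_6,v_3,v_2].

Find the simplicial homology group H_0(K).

H_0 ≅ Z.

K has 7 vertices, 18 edges, 12 triangles.
rank ∂_0 = 0, rank ∂_1 = 6 ⇒ b_0 = 7 − 0 − 6 = 1; all invariant factors of ∂_1 are 1 so no torsion. So H_0 = Z.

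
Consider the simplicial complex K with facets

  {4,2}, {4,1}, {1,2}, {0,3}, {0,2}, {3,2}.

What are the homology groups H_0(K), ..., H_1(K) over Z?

H_0 ≅ Z,  H_1 ≅ Z^2.

Order the vertices as 0 < 1 < 2 < 3 < 4. Listing each simplex with vertices in this order, K has dimension 1 with simplices:

  0-simplices (5): [0], [1], [2], [3], [4]
  1-simplices (6): [0,2], [0,3], [1,2], [1,4], [2,3], [2,4]

giving chain groups C_0 ≅ Z^5, C_1 ≅ Z^6.

∂_1: C_1 → C_0 is given by ∂[p,q] = [q] − [p]. For instance
  ∂[1,2] = [2] − [1].
The resulting 5×6 matrix has rank 4, and its Smith normal form has invariant factors (1,1,1,1).

Reading off H_k = ker ∂_k / im ∂_{k+1}:

  H_0: rank C_0 − rank ∂_1 = 5 − 4 = 1, and the invariant factors of ∂_1 are all 1, so H_0 ≅ Z.
  H_1: rank ker ∂_1 − rank ∂_2 = (6 − 4) − 0 = 2, and there is no ∂_2, so H_1 ≅ Z^2.

As a check, the Euler characteristic is 5 − 6 = -1, which agrees with 1 − 2 = -1.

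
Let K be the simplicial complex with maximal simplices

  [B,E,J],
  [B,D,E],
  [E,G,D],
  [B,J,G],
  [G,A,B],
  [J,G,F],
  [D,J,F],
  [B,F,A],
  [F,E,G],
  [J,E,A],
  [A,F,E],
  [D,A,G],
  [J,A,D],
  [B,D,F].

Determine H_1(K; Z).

H_1 ≅ Z^2.

K has 7 vertices, 21 edges, 14 triangles.
rank ∂_1 = 6, rank ∂_2 = 13 ⇒ b_1 = 21 − 6 − 13 = 2; all invariant factors of ∂_2 are 1 so no torsion. So H_1 ≅ Z^2.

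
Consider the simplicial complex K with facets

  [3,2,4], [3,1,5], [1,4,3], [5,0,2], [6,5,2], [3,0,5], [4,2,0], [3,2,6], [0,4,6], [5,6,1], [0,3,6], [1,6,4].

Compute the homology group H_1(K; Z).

We work with the vertex ordering 0 < 1 < 2 < 3 < 4 < 5 < 6. The simplices of K, each written with vertices in increasing order, are:

  0-simplices (7): [0], [1], [2], [3], [4], [5], [6]
  1-simplices (18): [0,2], [0,3], [0,4], [0,5], [0,6], [1,3], [1,4], [1,5], [1,6], [2,3], [2,4], [2,5], [2,6], [3,4], [3,5], [3,6], [4,6], [5,6]
  2-simplices (12): [0,2,4], [0,2,5], [0,3,5], [0,3,6], [0,4,6], [1,3,4], [1,3,5], [1,4,6], [1,5,6], [2,3,4], [2,3,6], [2,5,6]

so the chain groups are C_0 ≅ Z^7, C_1 ≅ Z^18, C_2 ≅ Z^12.

The boundary map ∂_1: C_1 → C_0 is given by ∂[p,q] = [q] − [p]. For instance
  ∂[1,3] = [3] − [1].
As a 7×18 matrix over Z this has rank 6, with invariant factors (1,1,1,1,1,1).

The boundary map ∂_2: C_2 → C_1 acts by ∂[p,q,r] = [q,r] − [p,r] + [p,q]. For instance
  ∂[0,4,6] = [4,6] − [0,6] + [0,4],
  ∂[0,2,5] = [2,5] − [0,5] + [0,2].
This gives a 18×12 integer matrix of rank 12; reducing to Smith normal form yields diagonal entries (1,1,1,1,1,1,1,1,1,1,1,2).

Reading off H_k = ker ∂_k / im ∂_{k+1}:

  H_1: rank ker ∂_1 − rank ∂_2 = (18 − 6) − 12 = 0, and ∂_2 has invariant factor 2 > 1, so H_1 = Z/2.

(K is a triangulation of the real projective plane RP^2.)

H_1 = Z/2.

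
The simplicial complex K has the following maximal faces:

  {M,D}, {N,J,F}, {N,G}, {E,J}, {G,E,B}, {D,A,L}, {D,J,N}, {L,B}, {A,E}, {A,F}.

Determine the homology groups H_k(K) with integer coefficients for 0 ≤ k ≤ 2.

Order the vertices as A < B < D < E < F < G < J < L < M < N. Listing each simplex with vertices in this order, K has dimension 2 with simplices:

  0-simplices (10): A, B, D, E, F, G, J, L, M, N
  1-simplices (17): AD, AE, AF, AL, BE, BG, BL, DJ, DL, DM, DN, EG, EJ, FJ, FN, GN, JN
  2-simplices (4): ADL, BEG, DJN, FJN

Hence C_0 ≅ Z^10, C_1 ≅ Z^17, C_2 ≅ Z^4.

Boundary ∂_1: C_1 → C_0 sends each edge [p,q] (with p < q) to q − p.
The resulting 10×17 matrix has rank 9, and its Smith normal form has invariant factors (1,1,1,1,1,1,1,1,1).

∂_2: C_2 → C_1 sends each 2-simplex [p,q,r] to [q,r] − [p,r] + [p,q]. For instance
  ∂BEG = EG − BG + BE,
  ∂FJN = JN − FN + FJ.
This gives a 17×4 integer matrix of rank 4; reducing to Smith normal form yields diagonal entries (1,1,1,1).

Reading off H_k = ker ∂_k / im ∂_{k+1}:

  H_0: rank C_0 − rank ∂_1 = 10 − 9 = 1, and the invariant factors of ∂_1 are all 1, so H_0 = Z.
  H_1: rank ker ∂_1 − rank ∂_2 = (17 − 9) − 4 = 4, and the invariant factors of ∂_2 are all 1, so H_1 = Z^4.
  H_2: rank ker ∂_2 − rank ∂_3 = (4 − 4) − 0 = 0, and there is no ∂_3, so H_2 = 0.

H_0 = Z,  H_1 = Z^4,  H_2 = 0.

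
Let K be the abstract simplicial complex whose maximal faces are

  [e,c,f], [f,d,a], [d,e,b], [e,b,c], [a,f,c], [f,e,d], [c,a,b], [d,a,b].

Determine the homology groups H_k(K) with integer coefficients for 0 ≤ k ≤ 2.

K has 6 vertices, 12 edges, 8 triangles.
rank ∂_0 = 0, rank ∂_1 = 5 ⇒ b_0 = 6 − 0 − 5 = 1; all invariant factors of ∂_1 are 1 so no torsion. So H_0 ≅ Z.
rank ∂_1 = 5, rank ∂_2 = 7 ⇒ b_1 = 12 − 5 − 7 = 0; all invariant factors of ∂_2 are 1 so no torsion. So H_1 ≅ 0.
rank ∂_2 = 7, rank ∂_3 = 0 ⇒ b_2 = 8 − 7 − 0 = 1. So H_2 ≅ Z.

H_0 = Z,  H_1 = 0,  H_2 = Z.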